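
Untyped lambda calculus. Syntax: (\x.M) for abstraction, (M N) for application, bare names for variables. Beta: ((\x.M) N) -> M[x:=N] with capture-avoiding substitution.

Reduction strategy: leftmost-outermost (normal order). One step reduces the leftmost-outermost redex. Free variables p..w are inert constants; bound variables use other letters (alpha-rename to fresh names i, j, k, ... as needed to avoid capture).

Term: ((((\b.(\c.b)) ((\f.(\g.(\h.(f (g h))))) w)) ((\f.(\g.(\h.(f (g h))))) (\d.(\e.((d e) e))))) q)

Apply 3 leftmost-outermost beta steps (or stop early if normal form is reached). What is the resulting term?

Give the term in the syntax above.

Answer: ((\g.(\h.(w (g h)))) q)

Derivation:
Step 0: ((((\b.(\c.b)) ((\f.(\g.(\h.(f (g h))))) w)) ((\f.(\g.(\h.(f (g h))))) (\d.(\e.((d e) e))))) q)
Step 1: (((\c.((\f.(\g.(\h.(f (g h))))) w)) ((\f.(\g.(\h.(f (g h))))) (\d.(\e.((d e) e))))) q)
Step 2: (((\f.(\g.(\h.(f (g h))))) w) q)
Step 3: ((\g.(\h.(w (g h)))) q)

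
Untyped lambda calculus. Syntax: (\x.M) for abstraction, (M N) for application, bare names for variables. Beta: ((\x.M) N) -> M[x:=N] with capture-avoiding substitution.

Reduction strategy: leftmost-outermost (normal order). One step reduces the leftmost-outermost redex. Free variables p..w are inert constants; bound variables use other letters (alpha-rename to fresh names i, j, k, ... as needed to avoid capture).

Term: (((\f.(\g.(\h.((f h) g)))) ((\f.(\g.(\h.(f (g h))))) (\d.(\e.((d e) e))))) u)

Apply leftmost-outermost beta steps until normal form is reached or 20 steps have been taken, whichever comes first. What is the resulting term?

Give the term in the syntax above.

Answer: (\h.(\e.(((h u) e) e)))

Derivation:
Step 0: (((\f.(\g.(\h.((f h) g)))) ((\f.(\g.(\h.(f (g h))))) (\d.(\e.((d e) e))))) u)
Step 1: ((\g.(\h.((((\f.(\g.(\h.(f (g h))))) (\d.(\e.((d e) e)))) h) g))) u)
Step 2: (\h.((((\f.(\g.(\h.(f (g h))))) (\d.(\e.((d e) e)))) h) u))
Step 3: (\h.(((\g.(\h.((\d.(\e.((d e) e))) (g h)))) h) u))
Step 4: (\h.((\i.((\d.(\e.((d e) e))) (h i))) u))
Step 5: (\h.((\d.(\e.((d e) e))) (h u)))
Step 6: (\h.(\e.(((h u) e) e)))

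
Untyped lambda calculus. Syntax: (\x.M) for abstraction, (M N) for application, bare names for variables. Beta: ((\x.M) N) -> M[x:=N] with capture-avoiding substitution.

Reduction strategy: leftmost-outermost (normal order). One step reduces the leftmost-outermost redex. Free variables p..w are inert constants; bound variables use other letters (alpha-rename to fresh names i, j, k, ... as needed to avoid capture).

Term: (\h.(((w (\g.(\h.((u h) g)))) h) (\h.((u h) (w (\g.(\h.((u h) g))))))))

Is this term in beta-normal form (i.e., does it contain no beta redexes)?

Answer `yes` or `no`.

Term: (\h.(((w (\g.(\h.((u h) g)))) h) (\h.((u h) (w (\g.(\h.((u h) g))))))))
No beta redexes found.

Answer: yes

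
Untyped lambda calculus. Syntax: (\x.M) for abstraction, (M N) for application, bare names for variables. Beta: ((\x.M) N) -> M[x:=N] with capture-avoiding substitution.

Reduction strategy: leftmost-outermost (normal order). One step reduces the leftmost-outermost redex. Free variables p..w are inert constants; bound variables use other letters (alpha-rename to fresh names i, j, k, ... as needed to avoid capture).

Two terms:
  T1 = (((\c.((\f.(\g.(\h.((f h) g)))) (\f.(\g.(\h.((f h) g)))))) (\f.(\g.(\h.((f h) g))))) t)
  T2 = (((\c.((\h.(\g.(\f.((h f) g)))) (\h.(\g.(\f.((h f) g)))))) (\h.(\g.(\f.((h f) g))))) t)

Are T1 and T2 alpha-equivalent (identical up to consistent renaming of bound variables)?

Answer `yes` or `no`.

Term 1: (((\c.((\f.(\g.(\h.((f h) g)))) (\f.(\g.(\h.((f h) g)))))) (\f.(\g.(\h.((f h) g))))) t)
Term 2: (((\c.((\h.(\g.(\f.((h f) g)))) (\h.(\g.(\f.((h f) g)))))) (\h.(\g.(\f.((h f) g))))) t)
Alpha-equivalence: compare structure up to binder renaming.
Result: True

Answer: yes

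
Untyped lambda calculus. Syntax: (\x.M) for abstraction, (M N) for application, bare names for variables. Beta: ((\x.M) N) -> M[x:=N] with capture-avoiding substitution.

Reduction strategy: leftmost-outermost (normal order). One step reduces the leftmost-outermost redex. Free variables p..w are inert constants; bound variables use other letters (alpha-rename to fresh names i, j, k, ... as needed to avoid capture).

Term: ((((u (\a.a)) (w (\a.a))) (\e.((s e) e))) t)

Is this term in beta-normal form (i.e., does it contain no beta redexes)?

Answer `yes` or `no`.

Term: ((((u (\a.a)) (w (\a.a))) (\e.((s e) e))) t)
No beta redexes found.

Answer: yes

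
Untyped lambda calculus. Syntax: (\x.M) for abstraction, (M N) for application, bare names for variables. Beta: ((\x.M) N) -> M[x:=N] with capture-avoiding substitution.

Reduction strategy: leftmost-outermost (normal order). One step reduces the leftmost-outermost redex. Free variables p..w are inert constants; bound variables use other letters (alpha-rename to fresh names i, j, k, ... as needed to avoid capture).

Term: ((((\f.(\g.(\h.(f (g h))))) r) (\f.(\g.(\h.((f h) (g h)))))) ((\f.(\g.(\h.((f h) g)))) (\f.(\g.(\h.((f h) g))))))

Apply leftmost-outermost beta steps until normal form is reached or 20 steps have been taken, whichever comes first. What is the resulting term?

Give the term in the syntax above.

Answer: (r (\g.(\h.(\j.(((g h) j) h)))))

Derivation:
Step 0: ((((\f.(\g.(\h.(f (g h))))) r) (\f.(\g.(\h.((f h) (g h)))))) ((\f.(\g.(\h.((f h) g)))) (\f.(\g.(\h.((f h) g))))))
Step 1: (((\g.(\h.(r (g h)))) (\f.(\g.(\h.((f h) (g h)))))) ((\f.(\g.(\h.((f h) g)))) (\f.(\g.(\h.((f h) g))))))
Step 2: ((\h.(r ((\f.(\g.(\h.((f h) (g h))))) h))) ((\f.(\g.(\h.((f h) g)))) (\f.(\g.(\h.((f h) g))))))
Step 3: (r ((\f.(\g.(\h.((f h) (g h))))) ((\f.(\g.(\h.((f h) g)))) (\f.(\g.(\h.((f h) g)))))))
Step 4: (r (\g.(\h.((((\f.(\g.(\h.((f h) g)))) (\f.(\g.(\h.((f h) g))))) h) (g h)))))
Step 5: (r (\g.(\h.(((\g.(\h.(((\f.(\g.(\h.((f h) g)))) h) g))) h) (g h)))))
Step 6: (r (\g.(\h.((\i.(((\f.(\g.(\h.((f h) g)))) i) h)) (g h)))))
Step 7: (r (\g.(\h.(((\f.(\g.(\h.((f h) g)))) (g h)) h))))
Step 8: (r (\g.(\h.((\i.(\j.(((g h) j) i))) h))))
Step 9: (r (\g.(\h.(\j.(((g h) j) h)))))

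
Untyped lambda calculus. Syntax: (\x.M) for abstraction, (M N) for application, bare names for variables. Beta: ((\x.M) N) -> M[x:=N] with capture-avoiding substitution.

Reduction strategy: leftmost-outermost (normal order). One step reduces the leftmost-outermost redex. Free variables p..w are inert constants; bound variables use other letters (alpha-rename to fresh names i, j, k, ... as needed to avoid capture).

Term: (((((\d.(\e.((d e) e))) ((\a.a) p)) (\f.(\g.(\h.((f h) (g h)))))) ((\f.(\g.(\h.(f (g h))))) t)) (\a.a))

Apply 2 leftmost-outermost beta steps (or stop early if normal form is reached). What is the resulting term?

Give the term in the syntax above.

Step 0: (((((\d.(\e.((d e) e))) ((\a.a) p)) (\f.(\g.(\h.((f h) (g h)))))) ((\f.(\g.(\h.(f (g h))))) t)) (\a.a))
Step 1: ((((\e.((((\a.a) p) e) e)) (\f.(\g.(\h.((f h) (g h)))))) ((\f.(\g.(\h.(f (g h))))) t)) (\a.a))
Step 2: ((((((\a.a) p) (\f.(\g.(\h.((f h) (g h)))))) (\f.(\g.(\h.((f h) (g h)))))) ((\f.(\g.(\h.(f (g h))))) t)) (\a.a))

Answer: ((((((\a.a) p) (\f.(\g.(\h.((f h) (g h)))))) (\f.(\g.(\h.((f h) (g h)))))) ((\f.(\g.(\h.(f (g h))))) t)) (\a.a))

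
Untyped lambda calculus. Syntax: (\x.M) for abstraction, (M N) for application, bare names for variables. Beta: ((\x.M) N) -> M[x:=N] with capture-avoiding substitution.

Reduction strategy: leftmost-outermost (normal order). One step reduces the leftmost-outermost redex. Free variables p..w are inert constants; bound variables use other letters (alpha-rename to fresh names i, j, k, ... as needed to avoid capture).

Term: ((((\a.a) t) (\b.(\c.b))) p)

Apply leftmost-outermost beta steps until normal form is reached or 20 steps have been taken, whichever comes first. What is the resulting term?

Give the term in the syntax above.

Answer: ((t (\b.(\c.b))) p)

Derivation:
Step 0: ((((\a.a) t) (\b.(\c.b))) p)
Step 1: ((t (\b.(\c.b))) p)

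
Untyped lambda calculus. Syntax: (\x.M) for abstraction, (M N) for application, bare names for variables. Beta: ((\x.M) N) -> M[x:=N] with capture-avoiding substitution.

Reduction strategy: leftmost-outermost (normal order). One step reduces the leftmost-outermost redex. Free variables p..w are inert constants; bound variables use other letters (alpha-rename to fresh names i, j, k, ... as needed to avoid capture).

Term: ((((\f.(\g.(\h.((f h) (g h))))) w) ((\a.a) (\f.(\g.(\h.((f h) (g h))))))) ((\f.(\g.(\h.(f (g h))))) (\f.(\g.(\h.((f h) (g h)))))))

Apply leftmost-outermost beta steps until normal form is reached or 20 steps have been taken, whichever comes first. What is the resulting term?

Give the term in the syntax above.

Step 0: ((((\f.(\g.(\h.((f h) (g h))))) w) ((\a.a) (\f.(\g.(\h.((f h) (g h))))))) ((\f.(\g.(\h.(f (g h))))) (\f.(\g.(\h.((f h) (g h)))))))
Step 1: (((\g.(\h.((w h) (g h)))) ((\a.a) (\f.(\g.(\h.((f h) (g h))))))) ((\f.(\g.(\h.(f (g h))))) (\f.(\g.(\h.((f h) (g h)))))))
Step 2: ((\h.((w h) (((\a.a) (\f.(\g.(\h.((f h) (g h)))))) h))) ((\f.(\g.(\h.(f (g h))))) (\f.(\g.(\h.((f h) (g h)))))))
Step 3: ((w ((\f.(\g.(\h.(f (g h))))) (\f.(\g.(\h.((f h) (g h))))))) (((\a.a) (\f.(\g.(\h.((f h) (g h)))))) ((\f.(\g.(\h.(f (g h))))) (\f.(\g.(\h.((f h) (g h))))))))
Step 4: ((w (\g.(\h.((\f.(\g.(\h.((f h) (g h))))) (g h))))) (((\a.a) (\f.(\g.(\h.((f h) (g h)))))) ((\f.(\g.(\h.(f (g h))))) (\f.(\g.(\h.((f h) (g h))))))))
Step 5: ((w (\g.(\h.(\i.(\j.(((g h) j) (i j))))))) (((\a.a) (\f.(\g.(\h.((f h) (g h)))))) ((\f.(\g.(\h.(f (g h))))) (\f.(\g.(\h.((f h) (g h))))))))
Step 6: ((w (\g.(\h.(\i.(\j.(((g h) j) (i j))))))) ((\f.(\g.(\h.((f h) (g h))))) ((\f.(\g.(\h.(f (g h))))) (\f.(\g.(\h.((f h) (g h))))))))
Step 7: ((w (\g.(\h.(\i.(\j.(((g h) j) (i j))))))) (\g.(\h.((((\f.(\g.(\h.(f (g h))))) (\f.(\g.(\h.((f h) (g h)))))) h) (g h)))))
Step 8: ((w (\g.(\h.(\i.(\j.(((g h) j) (i j))))))) (\g.(\h.(((\g.(\h.((\f.(\g.(\h.((f h) (g h))))) (g h)))) h) (g h)))))
Step 9: ((w (\g.(\h.(\i.(\j.(((g h) j) (i j))))))) (\g.(\h.((\i.((\f.(\g.(\h.((f h) (g h))))) (h i))) (g h)))))
Step 10: ((w (\g.(\h.(\i.(\j.(((g h) j) (i j))))))) (\g.(\h.((\f.(\g.(\h.((f h) (g h))))) (h (g h))))))
Step 11: ((w (\g.(\h.(\i.(\j.(((g h) j) (i j))))))) (\g.(\h.(\i.(\j.(((h (g h)) j) (i j)))))))

Answer: ((w (\g.(\h.(\i.(\j.(((g h) j) (i j))))))) (\g.(\h.(\i.(\j.(((h (g h)) j) (i j)))))))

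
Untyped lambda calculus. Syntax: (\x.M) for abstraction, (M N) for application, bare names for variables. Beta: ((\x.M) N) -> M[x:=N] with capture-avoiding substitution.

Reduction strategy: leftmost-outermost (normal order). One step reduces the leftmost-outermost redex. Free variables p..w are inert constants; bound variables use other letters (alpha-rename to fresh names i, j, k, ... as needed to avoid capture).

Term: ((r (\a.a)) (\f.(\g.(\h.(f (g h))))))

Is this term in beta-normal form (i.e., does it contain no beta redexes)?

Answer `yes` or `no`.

Term: ((r (\a.a)) (\f.(\g.(\h.(f (g h))))))
No beta redexes found.

Answer: yes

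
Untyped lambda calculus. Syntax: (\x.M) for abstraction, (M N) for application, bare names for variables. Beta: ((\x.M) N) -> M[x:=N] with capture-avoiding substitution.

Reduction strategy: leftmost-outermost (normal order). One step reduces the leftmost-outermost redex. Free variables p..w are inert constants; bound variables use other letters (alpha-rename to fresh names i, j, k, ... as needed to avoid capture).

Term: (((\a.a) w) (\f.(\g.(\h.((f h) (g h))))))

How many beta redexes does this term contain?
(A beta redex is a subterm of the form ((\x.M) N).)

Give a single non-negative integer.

Term: (((\a.a) w) (\f.(\g.(\h.((f h) (g h))))))
  Redex: ((\a.a) w)
Total redexes: 1

Answer: 1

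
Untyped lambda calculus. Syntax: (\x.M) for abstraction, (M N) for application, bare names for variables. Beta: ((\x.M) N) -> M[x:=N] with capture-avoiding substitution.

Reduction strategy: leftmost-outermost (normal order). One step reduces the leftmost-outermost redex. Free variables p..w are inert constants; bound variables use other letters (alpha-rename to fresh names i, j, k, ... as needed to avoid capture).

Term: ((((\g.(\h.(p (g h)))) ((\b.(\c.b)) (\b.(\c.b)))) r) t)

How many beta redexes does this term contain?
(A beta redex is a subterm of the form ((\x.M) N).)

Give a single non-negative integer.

Term: ((((\g.(\h.(p (g h)))) ((\b.(\c.b)) (\b.(\c.b)))) r) t)
  Redex: ((\g.(\h.(p (g h)))) ((\b.(\c.b)) (\b.(\c.b))))
  Redex: ((\b.(\c.b)) (\b.(\c.b)))
Total redexes: 2

Answer: 2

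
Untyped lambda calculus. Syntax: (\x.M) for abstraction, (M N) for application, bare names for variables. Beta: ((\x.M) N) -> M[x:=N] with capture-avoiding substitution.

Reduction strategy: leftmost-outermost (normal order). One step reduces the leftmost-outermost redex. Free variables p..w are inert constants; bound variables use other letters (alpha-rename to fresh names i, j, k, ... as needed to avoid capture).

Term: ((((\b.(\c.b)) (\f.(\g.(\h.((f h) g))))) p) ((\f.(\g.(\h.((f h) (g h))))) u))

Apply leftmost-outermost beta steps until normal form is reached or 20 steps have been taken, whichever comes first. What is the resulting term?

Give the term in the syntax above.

Step 0: ((((\b.(\c.b)) (\f.(\g.(\h.((f h) g))))) p) ((\f.(\g.(\h.((f h) (g h))))) u))
Step 1: (((\c.(\f.(\g.(\h.((f h) g))))) p) ((\f.(\g.(\h.((f h) (g h))))) u))
Step 2: ((\f.(\g.(\h.((f h) g)))) ((\f.(\g.(\h.((f h) (g h))))) u))
Step 3: (\g.(\h.((((\f.(\g.(\h.((f h) (g h))))) u) h) g)))
Step 4: (\g.(\h.(((\g.(\h.((u h) (g h)))) h) g)))
Step 5: (\g.(\h.((\i.((u i) (h i))) g)))
Step 6: (\g.(\h.((u g) (h g))))

Answer: (\g.(\h.((u g) (h g))))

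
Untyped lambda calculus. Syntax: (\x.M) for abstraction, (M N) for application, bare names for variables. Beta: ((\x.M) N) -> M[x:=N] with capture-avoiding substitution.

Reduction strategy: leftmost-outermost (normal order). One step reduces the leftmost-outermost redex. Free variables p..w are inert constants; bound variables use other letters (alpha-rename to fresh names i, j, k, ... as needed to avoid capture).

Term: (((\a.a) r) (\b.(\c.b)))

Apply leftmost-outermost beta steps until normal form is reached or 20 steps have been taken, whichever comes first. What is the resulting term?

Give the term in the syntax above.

Step 0: (((\a.a) r) (\b.(\c.b)))
Step 1: (r (\b.(\c.b)))

Answer: (r (\b.(\c.b)))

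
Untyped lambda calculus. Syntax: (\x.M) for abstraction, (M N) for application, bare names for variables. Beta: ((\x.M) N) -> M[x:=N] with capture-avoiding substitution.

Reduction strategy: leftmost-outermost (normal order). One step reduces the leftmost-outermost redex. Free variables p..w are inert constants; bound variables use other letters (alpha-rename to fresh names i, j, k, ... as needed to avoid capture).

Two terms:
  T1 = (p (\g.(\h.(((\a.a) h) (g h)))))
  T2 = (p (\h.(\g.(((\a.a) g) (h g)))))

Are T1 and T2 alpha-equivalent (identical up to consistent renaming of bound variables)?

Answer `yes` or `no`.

Term 1: (p (\g.(\h.(((\a.a) h) (g h)))))
Term 2: (p (\h.(\g.(((\a.a) g) (h g)))))
Alpha-equivalence: compare structure up to binder renaming.
Result: True

Answer: yes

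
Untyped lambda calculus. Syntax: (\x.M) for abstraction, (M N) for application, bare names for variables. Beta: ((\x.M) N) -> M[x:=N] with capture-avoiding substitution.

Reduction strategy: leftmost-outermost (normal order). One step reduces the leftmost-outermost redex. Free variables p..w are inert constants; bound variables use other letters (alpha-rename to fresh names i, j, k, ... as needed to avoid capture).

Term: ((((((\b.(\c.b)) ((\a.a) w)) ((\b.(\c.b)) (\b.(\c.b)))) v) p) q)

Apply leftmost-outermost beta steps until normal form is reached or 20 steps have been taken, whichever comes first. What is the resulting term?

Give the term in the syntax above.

Step 0: ((((((\b.(\c.b)) ((\a.a) w)) ((\b.(\c.b)) (\b.(\c.b)))) v) p) q)
Step 1: (((((\c.((\a.a) w)) ((\b.(\c.b)) (\b.(\c.b)))) v) p) q)
Step 2: (((((\a.a) w) v) p) q)
Step 3: (((w v) p) q)

Answer: (((w v) p) q)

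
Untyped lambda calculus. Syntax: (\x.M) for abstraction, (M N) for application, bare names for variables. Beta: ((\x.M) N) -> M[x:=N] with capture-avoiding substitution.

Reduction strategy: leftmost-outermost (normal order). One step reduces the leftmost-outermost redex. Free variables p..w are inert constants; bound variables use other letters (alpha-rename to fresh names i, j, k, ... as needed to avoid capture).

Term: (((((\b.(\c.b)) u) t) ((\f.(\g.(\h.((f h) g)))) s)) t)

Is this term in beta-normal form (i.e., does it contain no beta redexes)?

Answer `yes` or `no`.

Term: (((((\b.(\c.b)) u) t) ((\f.(\g.(\h.((f h) g)))) s)) t)
Found 2 beta redex(es).

Answer: no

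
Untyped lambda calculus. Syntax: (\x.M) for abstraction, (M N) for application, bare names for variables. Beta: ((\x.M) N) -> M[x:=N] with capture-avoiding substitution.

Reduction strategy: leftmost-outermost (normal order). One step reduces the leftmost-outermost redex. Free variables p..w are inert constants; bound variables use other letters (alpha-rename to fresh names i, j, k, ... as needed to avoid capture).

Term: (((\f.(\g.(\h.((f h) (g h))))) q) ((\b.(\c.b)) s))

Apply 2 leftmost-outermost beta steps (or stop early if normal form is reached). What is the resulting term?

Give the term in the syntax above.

Answer: (\h.((q h) (((\b.(\c.b)) s) h)))

Derivation:
Step 0: (((\f.(\g.(\h.((f h) (g h))))) q) ((\b.(\c.b)) s))
Step 1: ((\g.(\h.((q h) (g h)))) ((\b.(\c.b)) s))
Step 2: (\h.((q h) (((\b.(\c.b)) s) h)))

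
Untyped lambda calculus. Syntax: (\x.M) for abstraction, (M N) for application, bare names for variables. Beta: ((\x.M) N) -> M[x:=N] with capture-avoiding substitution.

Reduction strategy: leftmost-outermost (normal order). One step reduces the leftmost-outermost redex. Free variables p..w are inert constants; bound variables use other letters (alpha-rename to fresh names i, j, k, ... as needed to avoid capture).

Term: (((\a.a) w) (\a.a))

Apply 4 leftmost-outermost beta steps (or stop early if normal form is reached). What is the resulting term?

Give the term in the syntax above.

Step 0: (((\a.a) w) (\a.a))
Step 1: (w (\a.a))
Step 2: (normal form reached)

Answer: (w (\a.a))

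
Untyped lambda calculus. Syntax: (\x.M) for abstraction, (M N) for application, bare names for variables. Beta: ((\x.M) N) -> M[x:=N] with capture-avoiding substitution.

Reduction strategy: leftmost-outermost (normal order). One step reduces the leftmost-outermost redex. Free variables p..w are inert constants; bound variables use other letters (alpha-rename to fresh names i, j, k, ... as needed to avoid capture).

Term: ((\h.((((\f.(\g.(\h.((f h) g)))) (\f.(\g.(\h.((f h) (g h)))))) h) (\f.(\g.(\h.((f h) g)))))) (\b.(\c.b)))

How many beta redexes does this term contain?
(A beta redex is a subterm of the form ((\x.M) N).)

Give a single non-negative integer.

Answer: 2

Derivation:
Term: ((\h.((((\f.(\g.(\h.((f h) g)))) (\f.(\g.(\h.((f h) (g h)))))) h) (\f.(\g.(\h.((f h) g)))))) (\b.(\c.b)))
  Redex: ((\h.((((\f.(\g.(\h.((f h) g)))) (\f.(\g.(\h.((f h) (g h)))))) h) (\f.(\g.(\h.((f h) g)))))) (\b.(\c.b)))
  Redex: ((\f.(\g.(\h.((f h) g)))) (\f.(\g.(\h.((f h) (g h))))))
Total redexes: 2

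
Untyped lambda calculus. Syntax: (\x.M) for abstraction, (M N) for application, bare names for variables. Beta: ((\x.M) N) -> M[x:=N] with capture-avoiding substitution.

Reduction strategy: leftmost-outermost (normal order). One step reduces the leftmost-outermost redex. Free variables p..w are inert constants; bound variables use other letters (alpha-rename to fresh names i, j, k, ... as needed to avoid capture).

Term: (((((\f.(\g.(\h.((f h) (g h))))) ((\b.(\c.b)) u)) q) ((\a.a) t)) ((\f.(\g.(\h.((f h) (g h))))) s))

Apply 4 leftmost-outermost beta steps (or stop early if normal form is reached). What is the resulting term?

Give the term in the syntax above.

Answer: ((((\c.u) ((\a.a) t)) (q ((\a.a) t))) ((\f.(\g.(\h.((f h) (g h))))) s))

Derivation:
Step 0: (((((\f.(\g.(\h.((f h) (g h))))) ((\b.(\c.b)) u)) q) ((\a.a) t)) ((\f.(\g.(\h.((f h) (g h))))) s))
Step 1: ((((\g.(\h.((((\b.(\c.b)) u) h) (g h)))) q) ((\a.a) t)) ((\f.(\g.(\h.((f h) (g h))))) s))
Step 2: (((\h.((((\b.(\c.b)) u) h) (q h))) ((\a.a) t)) ((\f.(\g.(\h.((f h) (g h))))) s))
Step 3: (((((\b.(\c.b)) u) ((\a.a) t)) (q ((\a.a) t))) ((\f.(\g.(\h.((f h) (g h))))) s))
Step 4: ((((\c.u) ((\a.a) t)) (q ((\a.a) t))) ((\f.(\g.(\h.((f h) (g h))))) s))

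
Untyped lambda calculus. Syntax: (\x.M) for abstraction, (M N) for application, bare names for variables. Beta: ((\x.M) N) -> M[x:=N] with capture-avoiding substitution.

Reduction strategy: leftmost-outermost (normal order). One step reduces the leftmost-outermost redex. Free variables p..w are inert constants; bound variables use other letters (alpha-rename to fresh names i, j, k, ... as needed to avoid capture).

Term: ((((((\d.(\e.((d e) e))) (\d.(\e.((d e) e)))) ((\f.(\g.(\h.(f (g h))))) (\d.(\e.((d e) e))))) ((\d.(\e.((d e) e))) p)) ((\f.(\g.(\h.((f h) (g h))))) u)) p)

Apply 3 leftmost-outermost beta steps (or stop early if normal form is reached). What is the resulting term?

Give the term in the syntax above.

Step 0: ((((((\d.(\e.((d e) e))) (\d.(\e.((d e) e)))) ((\f.(\g.(\h.(f (g h))))) (\d.(\e.((d e) e))))) ((\d.(\e.((d e) e))) p)) ((\f.(\g.(\h.((f h) (g h))))) u)) p)
Step 1: (((((\e.(((\d.(\e.((d e) e))) e) e)) ((\f.(\g.(\h.(f (g h))))) (\d.(\e.((d e) e))))) ((\d.(\e.((d e) e))) p)) ((\f.(\g.(\h.((f h) (g h))))) u)) p)
Step 2: ((((((\d.(\e.((d e) e))) ((\f.(\g.(\h.(f (g h))))) (\d.(\e.((d e) e))))) ((\f.(\g.(\h.(f (g h))))) (\d.(\e.((d e) e))))) ((\d.(\e.((d e) e))) p)) ((\f.(\g.(\h.((f h) (g h))))) u)) p)
Step 3: (((((\e.((((\f.(\g.(\h.(f (g h))))) (\d.(\e.((d e) e)))) e) e)) ((\f.(\g.(\h.(f (g h))))) (\d.(\e.((d e) e))))) ((\d.(\e.((d e) e))) p)) ((\f.(\g.(\h.((f h) (g h))))) u)) p)

Answer: (((((\e.((((\f.(\g.(\h.(f (g h))))) (\d.(\e.((d e) e)))) e) e)) ((\f.(\g.(\h.(f (g h))))) (\d.(\e.((d e) e))))) ((\d.(\e.((d e) e))) p)) ((\f.(\g.(\h.((f h) (g h))))) u)) p)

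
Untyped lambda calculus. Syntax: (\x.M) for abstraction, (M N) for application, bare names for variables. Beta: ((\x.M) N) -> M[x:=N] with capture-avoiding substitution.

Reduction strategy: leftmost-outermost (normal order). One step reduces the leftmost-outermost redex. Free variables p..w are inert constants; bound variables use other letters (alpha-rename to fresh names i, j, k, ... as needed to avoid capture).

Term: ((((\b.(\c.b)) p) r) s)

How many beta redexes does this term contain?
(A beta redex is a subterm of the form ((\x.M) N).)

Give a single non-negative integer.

Term: ((((\b.(\c.b)) p) r) s)
  Redex: ((\b.(\c.b)) p)
Total redexes: 1

Answer: 1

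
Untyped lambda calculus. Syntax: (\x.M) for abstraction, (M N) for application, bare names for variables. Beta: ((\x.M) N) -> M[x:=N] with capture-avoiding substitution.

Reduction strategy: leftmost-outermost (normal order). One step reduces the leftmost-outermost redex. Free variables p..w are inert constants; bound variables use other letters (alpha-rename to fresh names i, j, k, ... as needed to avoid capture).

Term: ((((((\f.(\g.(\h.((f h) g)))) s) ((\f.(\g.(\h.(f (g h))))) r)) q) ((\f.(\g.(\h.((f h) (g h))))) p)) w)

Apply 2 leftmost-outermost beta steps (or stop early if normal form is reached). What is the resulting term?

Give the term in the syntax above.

Answer: ((((\h.((s h) ((\f.(\g.(\h.(f (g h))))) r))) q) ((\f.(\g.(\h.((f h) (g h))))) p)) w)

Derivation:
Step 0: ((((((\f.(\g.(\h.((f h) g)))) s) ((\f.(\g.(\h.(f (g h))))) r)) q) ((\f.(\g.(\h.((f h) (g h))))) p)) w)
Step 1: (((((\g.(\h.((s h) g))) ((\f.(\g.(\h.(f (g h))))) r)) q) ((\f.(\g.(\h.((f h) (g h))))) p)) w)
Step 2: ((((\h.((s h) ((\f.(\g.(\h.(f (g h))))) r))) q) ((\f.(\g.(\h.((f h) (g h))))) p)) w)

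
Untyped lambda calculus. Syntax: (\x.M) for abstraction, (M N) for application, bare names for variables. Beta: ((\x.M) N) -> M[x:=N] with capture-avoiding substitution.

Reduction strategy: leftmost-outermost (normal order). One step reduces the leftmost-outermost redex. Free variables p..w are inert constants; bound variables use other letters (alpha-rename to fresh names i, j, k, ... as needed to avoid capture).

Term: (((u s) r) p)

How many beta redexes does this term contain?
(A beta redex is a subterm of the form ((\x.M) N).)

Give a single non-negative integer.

Answer: 0

Derivation:
Term: (((u s) r) p)
  (no redexes)
Total redexes: 0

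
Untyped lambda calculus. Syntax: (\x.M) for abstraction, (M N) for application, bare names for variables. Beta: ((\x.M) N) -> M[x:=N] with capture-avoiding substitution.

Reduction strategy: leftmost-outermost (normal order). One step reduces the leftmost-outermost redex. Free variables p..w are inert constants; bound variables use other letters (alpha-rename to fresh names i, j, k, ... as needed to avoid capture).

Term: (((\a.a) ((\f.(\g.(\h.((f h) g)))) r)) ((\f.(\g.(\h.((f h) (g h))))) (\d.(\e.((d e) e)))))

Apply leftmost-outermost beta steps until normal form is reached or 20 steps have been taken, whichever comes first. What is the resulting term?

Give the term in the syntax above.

Answer: (\h.((r h) (\g.(\h.((h (g h)) (g h))))))

Derivation:
Step 0: (((\a.a) ((\f.(\g.(\h.((f h) g)))) r)) ((\f.(\g.(\h.((f h) (g h))))) (\d.(\e.((d e) e)))))
Step 1: (((\f.(\g.(\h.((f h) g)))) r) ((\f.(\g.(\h.((f h) (g h))))) (\d.(\e.((d e) e)))))
Step 2: ((\g.(\h.((r h) g))) ((\f.(\g.(\h.((f h) (g h))))) (\d.(\e.((d e) e)))))
Step 3: (\h.((r h) ((\f.(\g.(\h.((f h) (g h))))) (\d.(\e.((d e) e))))))
Step 4: (\h.((r h) (\g.(\h.(((\d.(\e.((d e) e))) h) (g h))))))
Step 5: (\h.((r h) (\g.(\h.((\e.((h e) e)) (g h))))))
Step 6: (\h.((r h) (\g.(\h.((h (g h)) (g h))))))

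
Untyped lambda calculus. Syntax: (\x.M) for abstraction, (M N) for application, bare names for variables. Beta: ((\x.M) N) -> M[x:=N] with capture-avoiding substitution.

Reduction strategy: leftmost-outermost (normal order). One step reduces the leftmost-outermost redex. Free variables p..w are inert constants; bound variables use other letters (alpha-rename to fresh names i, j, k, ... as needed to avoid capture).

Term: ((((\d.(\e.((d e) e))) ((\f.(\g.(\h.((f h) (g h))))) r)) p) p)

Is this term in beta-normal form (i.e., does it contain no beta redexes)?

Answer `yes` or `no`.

Term: ((((\d.(\e.((d e) e))) ((\f.(\g.(\h.((f h) (g h))))) r)) p) p)
Found 2 beta redex(es).

Answer: no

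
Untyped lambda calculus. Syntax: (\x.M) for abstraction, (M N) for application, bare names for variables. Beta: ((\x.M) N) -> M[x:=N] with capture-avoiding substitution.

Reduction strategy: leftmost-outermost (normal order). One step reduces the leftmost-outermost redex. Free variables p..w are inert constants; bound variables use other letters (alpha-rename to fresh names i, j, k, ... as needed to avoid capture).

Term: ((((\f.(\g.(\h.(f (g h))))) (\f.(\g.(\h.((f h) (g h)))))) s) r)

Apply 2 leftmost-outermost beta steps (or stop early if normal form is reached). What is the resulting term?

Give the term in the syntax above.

Step 0: ((((\f.(\g.(\h.(f (g h))))) (\f.(\g.(\h.((f h) (g h)))))) s) r)
Step 1: (((\g.(\h.((\f.(\g.(\h.((f h) (g h))))) (g h)))) s) r)
Step 2: ((\h.((\f.(\g.(\h.((f h) (g h))))) (s h))) r)

Answer: ((\h.((\f.(\g.(\h.((f h) (g h))))) (s h))) r)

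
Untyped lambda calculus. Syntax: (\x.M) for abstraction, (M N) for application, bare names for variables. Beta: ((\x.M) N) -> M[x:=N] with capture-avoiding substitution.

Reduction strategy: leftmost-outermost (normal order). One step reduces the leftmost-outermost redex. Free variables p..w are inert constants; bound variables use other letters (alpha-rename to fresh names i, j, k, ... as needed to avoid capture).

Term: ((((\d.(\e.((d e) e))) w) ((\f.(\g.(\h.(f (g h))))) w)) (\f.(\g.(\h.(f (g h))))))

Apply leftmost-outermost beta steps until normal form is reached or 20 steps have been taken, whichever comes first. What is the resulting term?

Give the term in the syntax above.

Answer: (((w (\g.(\h.(w (g h))))) (\g.(\h.(w (g h))))) (\f.(\g.(\h.(f (g h))))))

Derivation:
Step 0: ((((\d.(\e.((d e) e))) w) ((\f.(\g.(\h.(f (g h))))) w)) (\f.(\g.(\h.(f (g h))))))
Step 1: (((\e.((w e) e)) ((\f.(\g.(\h.(f (g h))))) w)) (\f.(\g.(\h.(f (g h))))))
Step 2: (((w ((\f.(\g.(\h.(f (g h))))) w)) ((\f.(\g.(\h.(f (g h))))) w)) (\f.(\g.(\h.(f (g h))))))
Step 3: (((w (\g.(\h.(w (g h))))) ((\f.(\g.(\h.(f (g h))))) w)) (\f.(\g.(\h.(f (g h))))))
Step 4: (((w (\g.(\h.(w (g h))))) (\g.(\h.(w (g h))))) (\f.(\g.(\h.(f (g h))))))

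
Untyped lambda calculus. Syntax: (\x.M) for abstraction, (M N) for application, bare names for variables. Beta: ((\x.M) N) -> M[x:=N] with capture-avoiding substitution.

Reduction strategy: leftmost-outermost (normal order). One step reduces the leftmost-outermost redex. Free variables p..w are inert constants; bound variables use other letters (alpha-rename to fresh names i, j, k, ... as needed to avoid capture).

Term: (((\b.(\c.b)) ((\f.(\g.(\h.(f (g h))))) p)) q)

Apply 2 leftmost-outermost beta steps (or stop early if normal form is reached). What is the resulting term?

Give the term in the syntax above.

Step 0: (((\b.(\c.b)) ((\f.(\g.(\h.(f (g h))))) p)) q)
Step 1: ((\c.((\f.(\g.(\h.(f (g h))))) p)) q)
Step 2: ((\f.(\g.(\h.(f (g h))))) p)

Answer: ((\f.(\g.(\h.(f (g h))))) p)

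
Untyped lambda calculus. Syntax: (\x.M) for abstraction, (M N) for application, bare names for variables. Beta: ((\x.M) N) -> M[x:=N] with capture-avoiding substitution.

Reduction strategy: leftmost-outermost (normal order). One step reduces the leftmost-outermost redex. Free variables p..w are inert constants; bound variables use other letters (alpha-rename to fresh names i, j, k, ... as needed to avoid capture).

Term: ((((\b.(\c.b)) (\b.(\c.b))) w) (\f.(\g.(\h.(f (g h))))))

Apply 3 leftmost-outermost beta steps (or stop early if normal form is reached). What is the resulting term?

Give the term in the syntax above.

Step 0: ((((\b.(\c.b)) (\b.(\c.b))) w) (\f.(\g.(\h.(f (g h))))))
Step 1: (((\c.(\b.(\c.b))) w) (\f.(\g.(\h.(f (g h))))))
Step 2: ((\b.(\c.b)) (\f.(\g.(\h.(f (g h))))))
Step 3: (\c.(\f.(\g.(\h.(f (g h))))))

Answer: (\c.(\f.(\g.(\h.(f (g h))))))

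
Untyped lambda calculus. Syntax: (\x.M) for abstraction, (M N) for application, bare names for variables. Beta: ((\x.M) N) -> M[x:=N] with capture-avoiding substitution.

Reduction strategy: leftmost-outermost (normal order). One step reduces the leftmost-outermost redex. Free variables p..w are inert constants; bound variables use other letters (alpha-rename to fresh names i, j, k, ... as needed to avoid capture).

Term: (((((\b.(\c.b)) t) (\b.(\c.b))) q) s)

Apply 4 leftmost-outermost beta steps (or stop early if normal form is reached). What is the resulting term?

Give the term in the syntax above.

Step 0: (((((\b.(\c.b)) t) (\b.(\c.b))) q) s)
Step 1: ((((\c.t) (\b.(\c.b))) q) s)
Step 2: ((t q) s)
Step 3: (normal form reached)

Answer: ((t q) s)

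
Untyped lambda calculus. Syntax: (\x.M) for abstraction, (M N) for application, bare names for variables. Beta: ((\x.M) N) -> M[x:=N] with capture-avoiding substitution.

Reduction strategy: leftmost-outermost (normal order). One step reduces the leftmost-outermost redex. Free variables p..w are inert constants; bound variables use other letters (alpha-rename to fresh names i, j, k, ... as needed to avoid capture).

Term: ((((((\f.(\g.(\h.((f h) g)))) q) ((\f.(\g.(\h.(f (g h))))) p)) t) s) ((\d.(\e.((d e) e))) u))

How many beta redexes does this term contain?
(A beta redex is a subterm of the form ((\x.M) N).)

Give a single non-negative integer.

Term: ((((((\f.(\g.(\h.((f h) g)))) q) ((\f.(\g.(\h.(f (g h))))) p)) t) s) ((\d.(\e.((d e) e))) u))
  Redex: ((\f.(\g.(\h.((f h) g)))) q)
  Redex: ((\f.(\g.(\h.(f (g h))))) p)
  Redex: ((\d.(\e.((d e) e))) u)
Total redexes: 3

Answer: 3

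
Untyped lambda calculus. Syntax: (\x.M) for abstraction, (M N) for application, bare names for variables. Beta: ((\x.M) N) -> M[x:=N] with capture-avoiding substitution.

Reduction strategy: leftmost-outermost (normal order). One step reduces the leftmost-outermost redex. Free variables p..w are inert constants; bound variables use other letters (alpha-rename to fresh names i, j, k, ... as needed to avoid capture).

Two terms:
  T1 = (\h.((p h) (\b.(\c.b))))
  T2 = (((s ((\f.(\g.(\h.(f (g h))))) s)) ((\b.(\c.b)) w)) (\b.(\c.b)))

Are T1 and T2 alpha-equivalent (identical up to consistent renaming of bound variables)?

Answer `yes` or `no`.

Term 1: (\h.((p h) (\b.(\c.b))))
Term 2: (((s ((\f.(\g.(\h.(f (g h))))) s)) ((\b.(\c.b)) w)) (\b.(\c.b)))
Alpha-equivalence: compare structure up to binder renaming.
Result: False

Answer: no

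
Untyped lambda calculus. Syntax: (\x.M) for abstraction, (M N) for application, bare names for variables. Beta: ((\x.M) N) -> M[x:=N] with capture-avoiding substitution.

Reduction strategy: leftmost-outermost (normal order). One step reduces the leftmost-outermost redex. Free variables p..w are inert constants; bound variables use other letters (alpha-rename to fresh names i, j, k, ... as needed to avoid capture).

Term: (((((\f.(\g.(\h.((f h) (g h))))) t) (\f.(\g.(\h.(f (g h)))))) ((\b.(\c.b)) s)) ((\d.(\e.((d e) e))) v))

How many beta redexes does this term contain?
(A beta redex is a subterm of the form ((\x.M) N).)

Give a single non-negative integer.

Term: (((((\f.(\g.(\h.((f h) (g h))))) t) (\f.(\g.(\h.(f (g h)))))) ((\b.(\c.b)) s)) ((\d.(\e.((d e) e))) v))
  Redex: ((\f.(\g.(\h.((f h) (g h))))) t)
  Redex: ((\b.(\c.b)) s)
  Redex: ((\d.(\e.((d e) e))) v)
Total redexes: 3

Answer: 3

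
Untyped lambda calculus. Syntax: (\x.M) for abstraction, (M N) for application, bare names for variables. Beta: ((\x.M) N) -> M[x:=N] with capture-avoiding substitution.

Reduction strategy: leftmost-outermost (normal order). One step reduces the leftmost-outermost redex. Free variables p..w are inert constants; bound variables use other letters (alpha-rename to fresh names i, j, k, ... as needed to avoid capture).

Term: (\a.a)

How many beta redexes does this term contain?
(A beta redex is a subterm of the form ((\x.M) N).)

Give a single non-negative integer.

Term: (\a.a)
  (no redexes)
Total redexes: 0

Answer: 0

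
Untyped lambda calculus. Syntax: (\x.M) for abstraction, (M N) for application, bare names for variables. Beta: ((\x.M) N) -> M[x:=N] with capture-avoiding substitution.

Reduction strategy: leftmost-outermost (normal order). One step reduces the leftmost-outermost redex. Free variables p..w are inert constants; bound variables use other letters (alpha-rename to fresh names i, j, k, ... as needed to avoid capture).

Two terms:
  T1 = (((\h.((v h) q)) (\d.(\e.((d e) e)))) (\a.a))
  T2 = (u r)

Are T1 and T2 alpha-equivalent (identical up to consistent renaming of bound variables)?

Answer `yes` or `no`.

Answer: no

Derivation:
Term 1: (((\h.((v h) q)) (\d.(\e.((d e) e)))) (\a.a))
Term 2: (u r)
Alpha-equivalence: compare structure up to binder renaming.
Result: False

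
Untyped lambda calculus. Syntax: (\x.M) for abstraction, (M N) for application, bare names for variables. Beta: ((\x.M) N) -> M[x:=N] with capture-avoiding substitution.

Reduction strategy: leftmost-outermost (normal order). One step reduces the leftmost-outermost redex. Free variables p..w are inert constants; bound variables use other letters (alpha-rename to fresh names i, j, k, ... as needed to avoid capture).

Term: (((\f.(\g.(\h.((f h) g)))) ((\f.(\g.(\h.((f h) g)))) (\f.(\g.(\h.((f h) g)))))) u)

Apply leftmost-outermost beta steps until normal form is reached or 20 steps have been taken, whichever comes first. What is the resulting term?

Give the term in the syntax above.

Step 0: (((\f.(\g.(\h.((f h) g)))) ((\f.(\g.(\h.((f h) g)))) (\f.(\g.(\h.((f h) g)))))) u)
Step 1: ((\g.(\h.((((\f.(\g.(\h.((f h) g)))) (\f.(\g.(\h.((f h) g))))) h) g))) u)
Step 2: (\h.((((\f.(\g.(\h.((f h) g)))) (\f.(\g.(\h.((f h) g))))) h) u))
Step 3: (\h.(((\g.(\h.(((\f.(\g.(\h.((f h) g)))) h) g))) h) u))
Step 4: (\h.((\i.(((\f.(\g.(\h.((f h) g)))) i) h)) u))
Step 5: (\h.(((\f.(\g.(\h.((f h) g)))) u) h))
Step 6: (\h.((\g.(\h.((u h) g))) h))
Step 7: (\h.(\i.((u i) h)))

Answer: (\h.(\i.((u i) h)))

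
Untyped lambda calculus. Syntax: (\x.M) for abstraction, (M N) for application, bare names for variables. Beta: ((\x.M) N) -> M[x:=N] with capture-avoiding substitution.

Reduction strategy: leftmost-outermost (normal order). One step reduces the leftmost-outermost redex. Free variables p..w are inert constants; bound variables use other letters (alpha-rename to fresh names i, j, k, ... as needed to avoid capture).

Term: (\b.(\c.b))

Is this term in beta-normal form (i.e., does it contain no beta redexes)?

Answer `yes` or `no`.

Term: (\b.(\c.b))
No beta redexes found.

Answer: yes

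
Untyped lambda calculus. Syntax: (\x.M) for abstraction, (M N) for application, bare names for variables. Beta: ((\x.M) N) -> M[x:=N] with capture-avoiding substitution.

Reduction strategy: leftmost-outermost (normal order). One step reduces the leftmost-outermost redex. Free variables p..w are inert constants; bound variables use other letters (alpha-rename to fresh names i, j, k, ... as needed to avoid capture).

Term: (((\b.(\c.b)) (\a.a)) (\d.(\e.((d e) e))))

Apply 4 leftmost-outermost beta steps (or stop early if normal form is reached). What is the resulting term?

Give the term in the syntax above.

Step 0: (((\b.(\c.b)) (\a.a)) (\d.(\e.((d e) e))))
Step 1: ((\c.(\a.a)) (\d.(\e.((d e) e))))
Step 2: (\a.a)
Step 3: (normal form reached)

Answer: (\a.a)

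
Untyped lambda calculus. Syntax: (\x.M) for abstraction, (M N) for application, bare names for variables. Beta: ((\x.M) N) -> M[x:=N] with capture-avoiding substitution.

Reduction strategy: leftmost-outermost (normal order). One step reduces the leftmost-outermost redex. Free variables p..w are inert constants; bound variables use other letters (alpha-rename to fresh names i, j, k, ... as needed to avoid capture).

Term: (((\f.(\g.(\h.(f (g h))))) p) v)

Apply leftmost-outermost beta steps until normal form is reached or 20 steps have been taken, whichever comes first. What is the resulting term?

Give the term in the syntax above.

Step 0: (((\f.(\g.(\h.(f (g h))))) p) v)
Step 1: ((\g.(\h.(p (g h)))) v)
Step 2: (\h.(p (v h)))

Answer: (\h.(p (v h)))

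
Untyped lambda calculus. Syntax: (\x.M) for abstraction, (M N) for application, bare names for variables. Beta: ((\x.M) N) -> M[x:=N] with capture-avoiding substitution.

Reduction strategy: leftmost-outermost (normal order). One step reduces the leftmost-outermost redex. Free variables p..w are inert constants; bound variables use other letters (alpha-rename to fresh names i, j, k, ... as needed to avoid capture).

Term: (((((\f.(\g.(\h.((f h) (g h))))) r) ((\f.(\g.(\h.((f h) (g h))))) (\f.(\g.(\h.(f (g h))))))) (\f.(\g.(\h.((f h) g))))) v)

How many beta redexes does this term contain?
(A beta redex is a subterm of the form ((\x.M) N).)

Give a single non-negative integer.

Answer: 2

Derivation:
Term: (((((\f.(\g.(\h.((f h) (g h))))) r) ((\f.(\g.(\h.((f h) (g h))))) (\f.(\g.(\h.(f (g h))))))) (\f.(\g.(\h.((f h) g))))) v)
  Redex: ((\f.(\g.(\h.((f h) (g h))))) r)
  Redex: ((\f.(\g.(\h.((f h) (g h))))) (\f.(\g.(\h.(f (g h))))))
Total redexes: 2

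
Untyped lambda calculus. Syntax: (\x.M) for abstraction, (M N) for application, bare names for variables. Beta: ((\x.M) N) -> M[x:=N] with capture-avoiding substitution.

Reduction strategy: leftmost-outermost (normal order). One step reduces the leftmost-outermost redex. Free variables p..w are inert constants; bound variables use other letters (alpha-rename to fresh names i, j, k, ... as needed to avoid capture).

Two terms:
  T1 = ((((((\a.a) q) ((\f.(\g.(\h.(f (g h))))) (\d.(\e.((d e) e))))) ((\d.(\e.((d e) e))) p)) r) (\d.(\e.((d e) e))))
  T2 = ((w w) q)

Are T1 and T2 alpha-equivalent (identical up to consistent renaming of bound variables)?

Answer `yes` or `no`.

Term 1: ((((((\a.a) q) ((\f.(\g.(\h.(f (g h))))) (\d.(\e.((d e) e))))) ((\d.(\e.((d e) e))) p)) r) (\d.(\e.((d e) e))))
Term 2: ((w w) q)
Alpha-equivalence: compare structure up to binder renaming.
Result: False

Answer: no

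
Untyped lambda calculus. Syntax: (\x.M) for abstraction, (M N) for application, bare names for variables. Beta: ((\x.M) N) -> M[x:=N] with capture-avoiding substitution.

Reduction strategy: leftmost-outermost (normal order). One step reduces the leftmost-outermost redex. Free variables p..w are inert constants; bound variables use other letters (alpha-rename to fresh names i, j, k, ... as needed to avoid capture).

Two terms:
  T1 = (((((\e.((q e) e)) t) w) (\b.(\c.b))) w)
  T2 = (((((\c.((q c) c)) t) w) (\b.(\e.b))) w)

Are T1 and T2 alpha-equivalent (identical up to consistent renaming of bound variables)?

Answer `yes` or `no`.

Term 1: (((((\e.((q e) e)) t) w) (\b.(\c.b))) w)
Term 2: (((((\c.((q c) c)) t) w) (\b.(\e.b))) w)
Alpha-equivalence: compare structure up to binder renaming.
Result: True

Answer: yes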